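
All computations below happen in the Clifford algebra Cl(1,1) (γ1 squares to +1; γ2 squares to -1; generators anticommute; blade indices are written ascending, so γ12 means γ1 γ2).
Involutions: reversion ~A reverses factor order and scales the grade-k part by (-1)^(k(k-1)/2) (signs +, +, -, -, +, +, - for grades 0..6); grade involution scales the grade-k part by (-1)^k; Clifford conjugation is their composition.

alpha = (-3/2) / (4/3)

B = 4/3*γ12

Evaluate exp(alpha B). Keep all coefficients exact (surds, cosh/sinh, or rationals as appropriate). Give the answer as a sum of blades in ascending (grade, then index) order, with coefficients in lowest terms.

B^2 = (4/3)^2*(γ12)^2 = 16/9*(+1) = 16/9 (a basis 2-blade squares to minus the product of its generators' squares).
B^2 = 16/9 — the series telescopes hyperbolically here: l = 4/3, alpha*l = -3/2, so exp(alpha B) = cosh(-3/2) + (sinh(-3/2)/(4/3))*B = cosh(3/2) + (-3*sinh(3/2)/4)*B.
Answer: cosh(3/2) - sinh(3/2)*γ12


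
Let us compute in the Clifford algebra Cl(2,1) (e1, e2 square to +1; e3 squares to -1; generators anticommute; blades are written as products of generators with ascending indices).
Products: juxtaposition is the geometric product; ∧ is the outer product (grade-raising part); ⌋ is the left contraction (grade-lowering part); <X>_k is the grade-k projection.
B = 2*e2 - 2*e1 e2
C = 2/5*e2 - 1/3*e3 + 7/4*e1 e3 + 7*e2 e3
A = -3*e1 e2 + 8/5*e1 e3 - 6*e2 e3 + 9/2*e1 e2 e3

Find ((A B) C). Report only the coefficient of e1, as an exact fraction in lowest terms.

step 1: -6 - 6*e1 + 21*e3 - 21*e1 e3 - 16/5*e2 e3 - 16/5*e1 e2 e3
step 2: -1043/20 + 147/20*e1 + 2237/15*e2 - 361/50*e3 - 2173/15*e1 e2 - 361/50*e1 e3 - 252/5*e2 e3 - 168/5*e1 e2 e3
Answer: 147/20


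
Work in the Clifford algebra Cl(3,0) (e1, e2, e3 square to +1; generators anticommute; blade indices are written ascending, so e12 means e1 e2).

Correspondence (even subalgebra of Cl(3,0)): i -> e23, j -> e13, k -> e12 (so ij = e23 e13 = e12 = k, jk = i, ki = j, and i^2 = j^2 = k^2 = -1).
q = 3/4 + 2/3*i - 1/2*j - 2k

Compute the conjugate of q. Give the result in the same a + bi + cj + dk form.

In blades: q = 3/4 - 2*e12 - 1/2*e13 + 2/3*e23.
Quaternion conjugation is reversion on the even subalgebra: the scalar is fixed and every grade-2 blade flips sign, giving 3/4 + 2*e12 + 1/2*e13 - 2/3*e23; translating back:
Answer: 3/4 - 2/3*i + 1/2*j + 2k


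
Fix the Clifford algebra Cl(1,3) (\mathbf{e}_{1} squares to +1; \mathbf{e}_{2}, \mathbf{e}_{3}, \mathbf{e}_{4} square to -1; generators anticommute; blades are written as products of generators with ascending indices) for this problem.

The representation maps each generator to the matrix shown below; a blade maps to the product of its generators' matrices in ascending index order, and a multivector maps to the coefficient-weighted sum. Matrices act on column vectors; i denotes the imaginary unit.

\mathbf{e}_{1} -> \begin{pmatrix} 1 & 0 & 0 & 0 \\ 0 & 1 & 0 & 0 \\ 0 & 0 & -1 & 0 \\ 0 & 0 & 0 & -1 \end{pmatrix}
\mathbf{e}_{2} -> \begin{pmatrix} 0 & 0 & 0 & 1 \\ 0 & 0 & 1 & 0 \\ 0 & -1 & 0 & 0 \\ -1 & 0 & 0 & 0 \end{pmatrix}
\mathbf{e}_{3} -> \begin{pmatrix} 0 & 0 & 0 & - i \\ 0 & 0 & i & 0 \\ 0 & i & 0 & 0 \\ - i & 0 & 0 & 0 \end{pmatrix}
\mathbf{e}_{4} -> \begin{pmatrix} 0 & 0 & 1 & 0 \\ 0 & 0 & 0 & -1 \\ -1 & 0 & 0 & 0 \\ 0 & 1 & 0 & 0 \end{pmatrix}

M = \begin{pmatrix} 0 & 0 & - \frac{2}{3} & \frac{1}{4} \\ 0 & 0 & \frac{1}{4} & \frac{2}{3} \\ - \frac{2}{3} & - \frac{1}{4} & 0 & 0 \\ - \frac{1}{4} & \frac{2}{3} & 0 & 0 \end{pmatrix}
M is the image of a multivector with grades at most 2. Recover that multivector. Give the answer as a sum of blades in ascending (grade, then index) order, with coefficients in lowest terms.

Method: the blade images are trace-orthogonal — tr(rho(e_A) rho(e_B)^-1) = 4 if A = B and 0 otherwise — and rho(e_A)^-1 = (e_A)^2 * rho(e_A) with (e_A)^2 = +1 or -1, so the coefficient of e_A in the preimage is (e_A)^2 * tr(M rho(e_A))/4.
Nonzero projections over blades of grade <= 2: e_{2}: (e_{2})^2 = -1, tr(M rho(e_{2})) = -1, coefficient \frac{1}{4}; e_{1} e_{4}: (e_{1} e_{4})^2 = +1, tr(M rho(e_{1} e_{4})) = - \frac{8}{3}, coefficient -\frac{2}{3}. Every other blade of grade <= 2 projects to 0.
Answer: \frac{1}{4} e_{2} - \frac{2}{3} e_{1} e_{4}


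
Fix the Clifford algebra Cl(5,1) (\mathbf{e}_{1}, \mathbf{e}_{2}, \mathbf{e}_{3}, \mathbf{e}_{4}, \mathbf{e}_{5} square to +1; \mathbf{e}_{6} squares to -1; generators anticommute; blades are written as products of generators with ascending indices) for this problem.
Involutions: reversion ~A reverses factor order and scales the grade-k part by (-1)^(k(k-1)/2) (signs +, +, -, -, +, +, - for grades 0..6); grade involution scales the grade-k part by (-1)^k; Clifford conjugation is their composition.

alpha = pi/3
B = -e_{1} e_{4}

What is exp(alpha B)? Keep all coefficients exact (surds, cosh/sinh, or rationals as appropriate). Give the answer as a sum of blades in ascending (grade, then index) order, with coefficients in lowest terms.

B^2 = (-1)^2*(e_{1} e_{4})^2 = 1*(-1) = -1 (a basis 2-blade squares to minus the product of its generators' squares).
B^2 = -1 — circular case — the even/odd split gives cos and sin: l = 1, alpha*l = \frac{\pi}{3}, so exp(alpha B) = cos(\frac{\pi}{3}) + (sin(\frac{\pi}{3})/1)*B = \frac{1}{2} + (\frac{\sqrt{3}}{2})*B.
Answer: \frac{1}{2} - \frac{\sqrt{3}}{2} e_{1} e_{4}


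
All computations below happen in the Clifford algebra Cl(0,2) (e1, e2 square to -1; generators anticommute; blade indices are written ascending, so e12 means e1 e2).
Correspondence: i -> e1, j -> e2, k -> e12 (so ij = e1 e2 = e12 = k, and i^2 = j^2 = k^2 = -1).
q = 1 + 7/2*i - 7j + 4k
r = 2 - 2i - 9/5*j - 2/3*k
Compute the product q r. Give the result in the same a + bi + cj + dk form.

In blades: q = 1 + 7/2*e1 - 7*e2 + 4*e12, r = 2 - 2*e1 - 9/5*e2 - 2/3*e12.
Distribute q over r term by term (generator squares from the signature, products reordered to ascending indices): (1)*r = 2 - 2*e1 - 9/5*e2 - 2/3*e12; (7/2*e1)*r = 7 + 7*e1 + 7/3*e2 - 63/10*e12; (-7*e2)*r = -63/5 + 14/3*e1 - 14*e2 - 14*e12; (4*e12)*r = 8/3 + 36/5*e1 - 8*e2 + 8*e12.
Sum: -14/15 + 253/15*e1 - 322/15*e2 - 389/30*e12; translating back through the correspondence:
Answer: -14/15 + 253/15*i - 322/15*j - 389/30*k


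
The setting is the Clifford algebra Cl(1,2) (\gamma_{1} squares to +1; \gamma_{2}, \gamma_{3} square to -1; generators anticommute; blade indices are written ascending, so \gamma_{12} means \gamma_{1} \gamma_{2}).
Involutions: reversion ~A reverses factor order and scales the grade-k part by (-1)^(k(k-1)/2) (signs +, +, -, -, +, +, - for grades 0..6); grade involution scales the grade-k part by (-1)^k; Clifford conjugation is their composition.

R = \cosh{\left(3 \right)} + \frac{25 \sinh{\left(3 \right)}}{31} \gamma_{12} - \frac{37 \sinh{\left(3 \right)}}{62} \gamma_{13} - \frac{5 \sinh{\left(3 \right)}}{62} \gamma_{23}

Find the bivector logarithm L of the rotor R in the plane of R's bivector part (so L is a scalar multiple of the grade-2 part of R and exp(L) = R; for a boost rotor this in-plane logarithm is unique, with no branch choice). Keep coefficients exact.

The scalar part of R is \cosh{\left(3 \right)}, giving the rapidity magnitude (cosh is even); the bivector part supplies orientation, its quotient by sinh of the rapidity is the plane, and L = rapidity * plane — unique in that plane, since flipping both signs leaves L unchanged.
Concretely: cosh(rapidity) = \cosh{\left(3 \right)} gives rapidity = ±3, and since rapidity/sinh(rapidity) is even the sign is immaterial: L = (rapidity/sinh(rapidity)) * <R>_2 = (\frac{3}{\sinh{\left(3 \right)}}) * <R>_2.
Answer: \frac{75}{31} \gamma_{12} - \frac{111}{62} \gamma_{13} - \frac{15}{62} \gamma_{23}


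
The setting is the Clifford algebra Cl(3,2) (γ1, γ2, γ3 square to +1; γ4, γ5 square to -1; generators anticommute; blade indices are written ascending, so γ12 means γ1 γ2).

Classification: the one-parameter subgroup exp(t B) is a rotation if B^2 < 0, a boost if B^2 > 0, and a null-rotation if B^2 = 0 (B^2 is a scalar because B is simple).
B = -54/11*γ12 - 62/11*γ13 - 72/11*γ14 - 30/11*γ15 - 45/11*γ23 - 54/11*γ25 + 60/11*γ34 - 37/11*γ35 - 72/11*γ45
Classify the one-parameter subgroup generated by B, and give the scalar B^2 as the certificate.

B^2 term by term: the squares give (-54/11)^2*(γ12)^2 + (-62/11)^2*(γ13)^2 + (-72/11)^2*(γ14)^2 + (-30/11)^2*(γ15)^2 + (-45/11)^2*(γ23)^2 + (-54/11)^2*(γ25)^2 + (60/11)^2*(γ34)^2 + (-37/11)^2*(γ35)^2 + (-72/11)^2*(γ45)^2 = 2916/121*(-1) + 3844/121*(-1) + 5184/121*(+1) + 900/121*(+1) + 2025/121*(-1) + 2916/121*(+1) + 3600/121*(+1) + 1369/121*(+1) + 5184/121*(-1) = 0 (each basis 2-blade squares to minus the product of its generators' squares); cross terms between blades sharing an index anticommute and cancel; the commuting (index-disjoint) pairs give grade-4 terms 2*c*c'*(blade product), which cancel blade by blade — γ1234: -6480/121 + 6480/121 = 0; γ1235: 3996/121 - 6696/121 + 2700/121 = 0; γ1245: 7776/121 - 7776/121 = 0; γ1345: 8928/121 - 5328/121 - 3600/121 = 0; γ2345: 6480/121 - 6480/121 = 0 — confirming B is simple. So B^2 = 0.
Answer: null-rotation, certificate B^2 = 0. No conjugation can change B^2 = 0; the sign gives the class.


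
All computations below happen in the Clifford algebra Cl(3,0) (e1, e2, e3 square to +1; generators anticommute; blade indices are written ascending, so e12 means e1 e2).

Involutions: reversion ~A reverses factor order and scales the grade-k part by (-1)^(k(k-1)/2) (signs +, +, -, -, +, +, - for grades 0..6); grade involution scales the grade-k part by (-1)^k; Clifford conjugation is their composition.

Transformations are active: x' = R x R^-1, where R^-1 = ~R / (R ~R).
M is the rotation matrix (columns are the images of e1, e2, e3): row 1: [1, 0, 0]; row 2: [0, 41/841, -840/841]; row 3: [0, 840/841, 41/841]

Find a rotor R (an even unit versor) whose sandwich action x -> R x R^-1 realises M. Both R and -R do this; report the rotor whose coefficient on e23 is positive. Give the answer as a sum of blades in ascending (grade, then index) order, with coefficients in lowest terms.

Method: write R = a + b12*e12 + b13*e13 + b23*e23 with a^2 + b12^2 + b13^2 + b23^2 = 1 (so R^-1 = ~R). Expanding the columns R e_j ~R gives tr M = 4a^2 - 1 and, from the antisymmetric part, M21 - M12 = -4a*b12, M13 - M31 = 4a*b13, M32 - M23 = -4a*b23.
Here tr M = 923/841, so a^2 = (1 + tr M)/4 = 441/841 and a = ±21/29. Taking a = 21/29: M21 - M12 = 0, M13 - M31 = 0, M32 - M23 = 1680/841, giving b12 = 0, b13 = 0, b23 = -20/29, i.e. R = 21/29 - 20/29*e23.
Its e23 coefficient is negative, so report the other preimage -R.
Answer: -21/29 + 20/29*e23. Key observation: the double cover Spin(3) -> SO(3) sends R and -R to the same matrix (trace 923/841 here), so the stated sign of the e23 coefficient is what selects one sheet.


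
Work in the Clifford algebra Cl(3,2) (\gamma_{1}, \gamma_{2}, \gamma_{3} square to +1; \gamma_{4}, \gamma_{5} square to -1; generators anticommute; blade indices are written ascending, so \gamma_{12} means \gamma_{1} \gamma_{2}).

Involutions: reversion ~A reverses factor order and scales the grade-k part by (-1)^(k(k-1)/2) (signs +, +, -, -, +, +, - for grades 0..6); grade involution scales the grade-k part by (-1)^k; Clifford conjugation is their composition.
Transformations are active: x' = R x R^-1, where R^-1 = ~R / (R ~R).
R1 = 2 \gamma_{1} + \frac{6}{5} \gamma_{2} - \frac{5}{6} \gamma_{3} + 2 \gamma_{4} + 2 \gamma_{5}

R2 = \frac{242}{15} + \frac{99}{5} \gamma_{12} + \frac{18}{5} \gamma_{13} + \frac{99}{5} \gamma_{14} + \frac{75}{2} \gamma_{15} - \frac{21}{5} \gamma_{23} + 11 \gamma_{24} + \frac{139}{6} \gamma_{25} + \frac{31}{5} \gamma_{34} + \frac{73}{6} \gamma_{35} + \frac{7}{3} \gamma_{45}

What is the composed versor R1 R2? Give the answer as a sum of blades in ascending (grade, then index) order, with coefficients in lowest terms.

Distribute over the terms of R1 (each basis-blade product reordered to ascending indices, repeated generators contracted through their squares):
(2 \gamma_{1}) R2 = \frac{484}{15} \gamma_{1} + \frac{198}{5} \gamma_{2} + \frac{36}{5} \gamma_{3} + \frac{198}{5} \gamma_{4} + 75 \gamma_{5} - \frac{42}{5} \gamma_{123} + 22 \gamma_{124} + \frac{139}{3} \gamma_{125} + \frac{62}{5} \gamma_{134} + \frac{73}{3} \gamma_{135} + \frac{14}{3} \gamma_{145}
(\frac{6}{5} \gamma_{2}) R2 = -\frac{594}{25} \gamma_{1} + \frac{484}{25} \gamma_{2} - \frac{126}{25} \gamma_{3} + \frac{66}{5} \gamma_{4} + \frac{139}{5} \gamma_{5} - \frac{108}{25} \gamma_{123} - \frac{594}{25} \gamma_{124} - 45 \gamma_{125} + \frac{186}{25} \gamma_{234} + \frac{73}{5} \gamma_{235} + \frac{14}{5} \gamma_{245}
(-\frac{5}{6} \gamma_{3}) R2 = 3 \gamma_{1} - \frac{7}{2} \gamma_{2} - \frac{121}{9} \gamma_{3} - \frac{31}{6} \gamma_{4} - \frac{365}{36} \gamma_{5} - \frac{33}{2} \gamma_{123} + \frac{33}{2} \gamma_{134} + \frac{125}{4} \gamma_{135} + \frac{55}{6} \gamma_{234} + \frac{695}{36} \gamma_{235} - \frac{35}{18} \gamma_{345}
(2 \gamma_{4}) R2 = \frac{198}{5} \gamma_{1} + 22 \gamma_{2} + \frac{62}{5} \gamma_{3} + \frac{484}{15} \gamma_{4} - \frac{14}{3} \gamma_{5} + \frac{198}{5} \gamma_{124} + \frac{36}{5} \gamma_{134} - 75 \gamma_{145} - \frac{42}{5} \gamma_{234} - \frac{139}{3} \gamma_{245} - \frac{73}{3} \gamma_{345}
(2 \gamma_{5}) R2 = 75 \gamma_{1} + \frac{139}{3} \gamma_{2} + \frac{73}{3} \gamma_{3} + \frac{14}{3} \gamma_{4} + \frac{484}{15} \gamma_{5} + \frac{198}{5} \gamma_{125} + \frac{36}{5} \gamma_{135} + \frac{198}{5} \gamma_{145} - \frac{42}{5} \gamma_{235} + 22 \gamma_{245} + \frac{62}{5} \gamma_{345}
Summing the partial products and collecting blades:
Answer: \frac{9458}{75} \gamma_{1} + \frac{18569}{150} \gamma_{2} + \frac{5726}{225} \gamma_{3} + \frac{2537}{30} \gamma_{4} + \frac{21647}{180} \gamma_{5} - \frac{1461}{50} \gamma_{123} + \frac{946}{25} \gamma_{124} + \frac{614}{15} \gamma_{125} + \frac{361}{10} \gamma_{134} + \frac{3767}{60} \gamma_{135} - \frac{461}{15} \gamma_{145} + \frac{1231}{150} \gamma_{234} + \frac{4591}{180} \gamma_{235} - \frac{323}{15} \gamma_{245} - \frac{1249}{90} \gamma_{345}


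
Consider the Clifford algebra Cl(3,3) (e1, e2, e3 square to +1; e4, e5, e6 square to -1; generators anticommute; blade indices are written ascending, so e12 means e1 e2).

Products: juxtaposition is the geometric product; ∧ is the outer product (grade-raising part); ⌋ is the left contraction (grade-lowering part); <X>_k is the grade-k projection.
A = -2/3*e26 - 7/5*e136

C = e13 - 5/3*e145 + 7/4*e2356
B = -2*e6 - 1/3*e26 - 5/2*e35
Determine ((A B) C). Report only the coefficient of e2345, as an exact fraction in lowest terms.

step 1: 2/9 - 4/3*e2 - 14/5*e13 - 7/15*e123 + 7/2*e156 + 5/3*e2356
step 2: 343/60 - 7/15*e2 + 2/9*e13 - 35/6*e46 - 115/24*e123 - 10/27*e145 + 49/60*e156 - 14/3*e345 + 7/6*e356 - 20/9*e1245 + 197/30*e1256 + 7/9*e2345 + 7/18*e2356 - 25/9*e12346
Answer: 7/9


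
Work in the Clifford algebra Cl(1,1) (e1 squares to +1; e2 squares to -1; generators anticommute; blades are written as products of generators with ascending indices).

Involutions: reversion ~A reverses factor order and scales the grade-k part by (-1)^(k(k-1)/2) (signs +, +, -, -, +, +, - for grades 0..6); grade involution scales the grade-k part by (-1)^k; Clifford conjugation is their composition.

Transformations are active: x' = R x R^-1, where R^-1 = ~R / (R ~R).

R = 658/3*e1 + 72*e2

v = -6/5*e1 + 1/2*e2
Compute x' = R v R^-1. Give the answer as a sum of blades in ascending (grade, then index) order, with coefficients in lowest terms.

~R = 658/3*e1 + 72*e2, and R ~R = 386308/9, so R^-1 = ~R / (386308/9).
R v = -1496/5 + 2941/15*e1 e2
Answer: -10554/5681*e1 - 85429/56810*e2


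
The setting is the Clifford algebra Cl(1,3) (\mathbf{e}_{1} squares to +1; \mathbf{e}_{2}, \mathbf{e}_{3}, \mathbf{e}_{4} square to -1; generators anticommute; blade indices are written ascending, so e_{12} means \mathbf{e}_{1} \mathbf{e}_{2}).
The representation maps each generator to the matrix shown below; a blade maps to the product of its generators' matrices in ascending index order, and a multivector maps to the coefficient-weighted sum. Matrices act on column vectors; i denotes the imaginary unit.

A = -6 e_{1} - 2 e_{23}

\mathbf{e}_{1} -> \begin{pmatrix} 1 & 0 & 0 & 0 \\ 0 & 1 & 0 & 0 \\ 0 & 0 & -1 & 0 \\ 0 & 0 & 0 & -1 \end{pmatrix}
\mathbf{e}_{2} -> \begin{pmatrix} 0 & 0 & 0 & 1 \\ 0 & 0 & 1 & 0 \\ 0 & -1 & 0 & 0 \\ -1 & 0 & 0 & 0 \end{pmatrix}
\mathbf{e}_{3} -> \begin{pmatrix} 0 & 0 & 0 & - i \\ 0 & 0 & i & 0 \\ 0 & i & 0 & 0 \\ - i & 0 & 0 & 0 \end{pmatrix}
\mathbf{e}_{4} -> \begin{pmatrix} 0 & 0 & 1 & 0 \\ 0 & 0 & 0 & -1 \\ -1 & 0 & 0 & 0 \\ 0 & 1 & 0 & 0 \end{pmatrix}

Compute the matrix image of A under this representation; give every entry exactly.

Bivector images (products of the table entries): rho(e_{23}) = rho(\mathbf{e}_{2})rho(\mathbf{e}_{3}) = \begin{pmatrix} - i & 0 & 0 & 0 \\ 0 & i & 0 & 0 \\ 0 & 0 & - i & 0 \\ 0 & 0 & 0 & i \end{pmatrix}.
M = (-6)*rho(e_{1}) + (-2)*rho(e_{23}), summed entrywise:
Answer: \begin{pmatrix} -6 + 2 i & 0 & 0 & 0 \\ 0 & -6 - 2 i & 0 & 0 \\ 0 & 0 & 6 + 2 i & 0 \\ 0 & 0 & 0 & 6 - 2 i \end{pmatrix}


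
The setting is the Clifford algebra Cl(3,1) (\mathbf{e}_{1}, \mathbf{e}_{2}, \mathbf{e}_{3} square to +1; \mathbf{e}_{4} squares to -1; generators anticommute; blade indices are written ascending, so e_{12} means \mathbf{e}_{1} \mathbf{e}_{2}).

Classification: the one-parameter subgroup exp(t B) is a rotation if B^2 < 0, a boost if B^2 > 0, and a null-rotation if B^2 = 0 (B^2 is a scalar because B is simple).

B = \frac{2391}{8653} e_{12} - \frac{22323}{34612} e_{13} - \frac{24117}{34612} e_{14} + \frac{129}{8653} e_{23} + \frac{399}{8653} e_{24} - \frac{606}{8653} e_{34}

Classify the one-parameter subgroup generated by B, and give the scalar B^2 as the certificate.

B^2 term by term: the squares give (\frac{2391}{8653})^2*(e_{12})^2 + (-\frac{22323}{34612})^2*(e_{13})^2 + (-\frac{24117}{34612})^2*(e_{14})^2 + (\frac{129}{8653})^2*(e_{23})^2 + (\frac{399}{8653})^2*(e_{24})^2 + (-\frac{606}{8653})^2*(e_{34})^2 = \frac{5716881}{74874409}*(-1) + \frac{498316329}{1197990544}*(-1) + \frac{581629689}{1197990544}*(+1) + \frac{16641}{74874409}*(-1) + \frac{159201}{74874409}*(+1) + \frac{367236}{74874409}*(+1) = 0 (each basis 2-blade squares to minus the product of its generators' squares); cross terms between blades sharing an index anticommute and cancel; the commuting (index-disjoint) pairs give grade-4 terms 2*c*c'*(blade product), which cancel blade by blade — e_{1234}: -\frac{2897892}{74874409} + \frac{8906877}{149748818} - \frac{3111093}{149748818} = 0 — confirming B is simple. So B^2 = 0.
Answer: null-rotation, certificate B^2 = 0. B^2 = 0 is basis-independent, so its sign is the whole story.


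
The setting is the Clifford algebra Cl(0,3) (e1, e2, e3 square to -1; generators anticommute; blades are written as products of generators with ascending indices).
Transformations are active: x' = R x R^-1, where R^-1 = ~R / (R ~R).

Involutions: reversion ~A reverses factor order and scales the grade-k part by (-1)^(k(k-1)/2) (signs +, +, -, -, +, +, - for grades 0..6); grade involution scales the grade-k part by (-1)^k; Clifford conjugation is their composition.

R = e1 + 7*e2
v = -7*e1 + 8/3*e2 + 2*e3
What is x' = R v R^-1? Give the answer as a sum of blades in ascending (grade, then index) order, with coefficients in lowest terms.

~R = e1 + 7*e2, and R ~R = -50, so R^-1 = ~R / (-50).
R v = -35/3 + 155/3*e1 e2 + 2*e1 e3 + 14*e2 e3
Answer: 112/15*e1 + 3/5*e2 - 2*e3


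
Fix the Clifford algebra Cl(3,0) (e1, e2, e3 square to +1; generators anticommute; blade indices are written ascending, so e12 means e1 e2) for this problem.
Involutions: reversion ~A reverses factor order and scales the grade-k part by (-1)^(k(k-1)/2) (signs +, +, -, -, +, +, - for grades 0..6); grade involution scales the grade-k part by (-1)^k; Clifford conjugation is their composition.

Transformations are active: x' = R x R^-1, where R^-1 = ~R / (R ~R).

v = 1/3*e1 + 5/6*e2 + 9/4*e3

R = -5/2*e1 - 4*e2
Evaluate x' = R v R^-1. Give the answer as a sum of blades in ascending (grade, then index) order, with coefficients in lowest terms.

~R = -5/2*e1 - 4*e2, and R ~R = 89/4, so R^-1 = ~R / (89/4).
R v = -25/6 - 3/4*e12 - 45/8*e13 - 9*e23
Answer: 161/267*e1 + 355/534*e2 - 9/4*e3


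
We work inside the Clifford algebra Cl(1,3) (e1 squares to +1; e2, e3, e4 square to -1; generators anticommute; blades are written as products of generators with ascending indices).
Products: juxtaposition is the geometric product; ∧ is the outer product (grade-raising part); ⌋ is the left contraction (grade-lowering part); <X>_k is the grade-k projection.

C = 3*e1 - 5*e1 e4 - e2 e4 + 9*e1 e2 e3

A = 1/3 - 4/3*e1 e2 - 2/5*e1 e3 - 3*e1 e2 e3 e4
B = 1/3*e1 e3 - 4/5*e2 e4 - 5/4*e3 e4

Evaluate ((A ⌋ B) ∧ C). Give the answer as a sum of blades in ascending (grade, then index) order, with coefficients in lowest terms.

step 1: -2/15 + 1/9*e1 e3 - 4/15*e2 e4 - 5/12*e3 e4
step 2: -2/5*e1 + 2/3*e1 e4 + 2/15*e2 e4 - 6/5*e1 e2 e3 - 4/5*e1 e2 e4 - 5/4*e1 e3 e4 + 1/9*e1 e2 e3 e4
Answer: -2/5*e1 + 2/3*e1 e4 + 2/15*e2 e4 - 6/5*e1 e2 e3 - 4/5*e1 e2 e4 - 5/4*e1 e3 e4 + 1/9*e1 e2 e3 e4


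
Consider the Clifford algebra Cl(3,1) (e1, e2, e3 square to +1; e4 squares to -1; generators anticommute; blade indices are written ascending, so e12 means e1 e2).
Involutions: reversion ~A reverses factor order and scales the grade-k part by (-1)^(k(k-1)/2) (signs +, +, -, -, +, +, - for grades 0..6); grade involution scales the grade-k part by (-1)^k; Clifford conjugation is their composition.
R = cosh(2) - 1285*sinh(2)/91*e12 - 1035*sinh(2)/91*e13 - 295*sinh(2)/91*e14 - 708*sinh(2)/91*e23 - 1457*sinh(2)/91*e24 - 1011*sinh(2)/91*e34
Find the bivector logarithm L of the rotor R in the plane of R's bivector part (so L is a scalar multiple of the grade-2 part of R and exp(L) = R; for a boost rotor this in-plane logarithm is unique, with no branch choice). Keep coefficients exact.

The scalar part of R is cosh(2), which fixes the rapidity magnitude through cosh (cosh is even, so it cannot fix the sign — the bivector part carries that); dividing the bivector part by sinh of the rapidity gives the plane, and L = rapidity * plane, where the joint sign ambiguity of (rapidity, plane) cancels in the product.
Concretely: cosh(rapidity) = cosh(2) gives rapidity = ±2, and since rapidity/sinh(rapidity) is even the sign is immaterial: L = (rapidity/sinh(rapidity)) * <R>_2 = (2/sinh(2)) * <R>_2.
Answer: -2570/91*e12 - 2070/91*e13 - 590/91*e14 - 1416/91*e23 - 2914/91*e24 - 2022/91*e34


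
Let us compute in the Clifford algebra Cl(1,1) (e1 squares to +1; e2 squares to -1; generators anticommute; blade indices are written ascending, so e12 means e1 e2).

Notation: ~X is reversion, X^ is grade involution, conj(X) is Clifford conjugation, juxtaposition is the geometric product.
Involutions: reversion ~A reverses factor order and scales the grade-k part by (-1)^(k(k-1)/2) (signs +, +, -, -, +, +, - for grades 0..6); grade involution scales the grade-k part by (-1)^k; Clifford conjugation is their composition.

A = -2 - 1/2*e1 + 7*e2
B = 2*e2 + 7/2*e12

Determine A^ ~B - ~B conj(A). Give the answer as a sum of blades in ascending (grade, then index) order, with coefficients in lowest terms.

first term: 14 + 49/2*e1 - 23/4*e2 + 8*e12
second term: 14 - 49/2*e1 - 9/4*e2 + 6*e12
Answer: 49*e1 - 7/2*e2 + 2*e12


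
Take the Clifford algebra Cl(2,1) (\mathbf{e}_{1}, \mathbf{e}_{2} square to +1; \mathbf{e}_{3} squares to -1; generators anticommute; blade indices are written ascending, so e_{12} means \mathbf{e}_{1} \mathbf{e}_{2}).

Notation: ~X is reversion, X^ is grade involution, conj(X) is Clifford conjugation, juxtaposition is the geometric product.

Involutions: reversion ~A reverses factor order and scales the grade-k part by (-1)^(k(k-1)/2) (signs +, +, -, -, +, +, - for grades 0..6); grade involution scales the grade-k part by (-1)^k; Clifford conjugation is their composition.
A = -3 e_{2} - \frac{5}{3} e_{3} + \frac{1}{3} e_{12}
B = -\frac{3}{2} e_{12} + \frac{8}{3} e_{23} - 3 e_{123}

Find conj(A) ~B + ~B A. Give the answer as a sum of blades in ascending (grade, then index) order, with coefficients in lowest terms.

first term: \frac{1}{2} - \frac{9}{2} e_{1} - \frac{40}{9} e_{2} - 7 e_{3} - 5 e_{12} - \frac{73}{9} e_{13} + \frac{5}{2} e_{123}
second term: -\frac{1}{2} - \frac{9}{2} e_{1} - \frac{40}{9} e_{2} - 9 e_{3} + 5 e_{12} + \frac{89}{9} e_{13} - \frac{5}{2} e_{123}
Answer: -9 e_{1} - \frac{80}{9} e_{2} - 16 e_{3} + \frac{16}{9} e_{13}


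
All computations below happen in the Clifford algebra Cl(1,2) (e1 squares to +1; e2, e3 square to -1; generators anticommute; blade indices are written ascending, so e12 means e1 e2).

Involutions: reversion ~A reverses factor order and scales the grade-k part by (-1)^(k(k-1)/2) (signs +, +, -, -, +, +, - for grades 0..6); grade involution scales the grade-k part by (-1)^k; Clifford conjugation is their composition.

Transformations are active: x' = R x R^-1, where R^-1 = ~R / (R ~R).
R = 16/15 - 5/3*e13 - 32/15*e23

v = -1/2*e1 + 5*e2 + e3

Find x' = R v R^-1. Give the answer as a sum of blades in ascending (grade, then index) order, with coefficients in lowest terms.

~R = 16/15 + 5/3*e13 + 32/15*e23, and R ~R = 131/45, so R^-1 = ~R / (131/45).
R v = 17/15*e1 + 112/15*e2 - 313/30*e3 + 47/5*e123
Answer: -3261/262*e1 - 6741/655*e2 - 5663/655*e3


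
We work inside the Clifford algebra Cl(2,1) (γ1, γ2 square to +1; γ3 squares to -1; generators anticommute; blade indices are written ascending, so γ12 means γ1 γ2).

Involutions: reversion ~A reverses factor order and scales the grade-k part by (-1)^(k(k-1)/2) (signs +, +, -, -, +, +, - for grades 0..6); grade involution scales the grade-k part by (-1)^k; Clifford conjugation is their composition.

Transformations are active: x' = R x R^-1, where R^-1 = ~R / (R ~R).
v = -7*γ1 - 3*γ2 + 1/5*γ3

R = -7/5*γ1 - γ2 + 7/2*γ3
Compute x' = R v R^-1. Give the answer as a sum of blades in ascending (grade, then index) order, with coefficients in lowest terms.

~R = -7/5*γ1 - γ2 + 7/2*γ3, and R ~R = -929/100, so R^-1 = ~R / (-929/100).
R v = 121/10 - 14/5*γ12 + 1211/50*γ13 + 103/10*γ23
Answer: 9891/929*γ1 + 5207/929*γ2 - 43279/4645*γ3


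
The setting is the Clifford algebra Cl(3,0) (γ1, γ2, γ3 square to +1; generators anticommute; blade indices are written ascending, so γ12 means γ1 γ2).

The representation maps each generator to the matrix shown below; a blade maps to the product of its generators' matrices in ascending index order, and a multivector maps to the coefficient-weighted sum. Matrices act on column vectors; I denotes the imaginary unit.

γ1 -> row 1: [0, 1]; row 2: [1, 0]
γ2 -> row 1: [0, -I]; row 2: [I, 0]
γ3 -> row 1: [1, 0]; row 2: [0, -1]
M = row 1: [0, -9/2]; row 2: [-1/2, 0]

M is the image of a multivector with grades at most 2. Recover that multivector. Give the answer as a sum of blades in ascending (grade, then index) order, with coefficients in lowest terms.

Method: 1, rho(γ1), rho(γ2), rho(γ3) form a trace-orthogonal basis of the 2x2 complex matrices (tr(X Y) = 2 if X = Y, else 0), so M = m0*1 + m1*rho(γ1) + m2*rho(γ2) + m3*rho(γ3) with m0 = tr(M)/2 = 0, m1 = tr(M rho(γ1))/2 = -5/2, m2 = tr(M rho(γ2))/2 = -2*I, m3 = tr(M rho(γ3))/2 = 0.
Multiplying table entries, the bivector images are rho(γ12) = I*rho(γ3), rho(γ13) = -I*rho(γ2), rho(γ23) = I*rho(γ1); with real blade coefficients the real parts of m0..m3 are the coefficients of 1, γ1, γ2, γ3 and the imaginary parts give the bivectors (γ23: Im m1, γ13: -Im m2, γ12: Im m3).
Answer: -5/2*γ1 + 2*γ13


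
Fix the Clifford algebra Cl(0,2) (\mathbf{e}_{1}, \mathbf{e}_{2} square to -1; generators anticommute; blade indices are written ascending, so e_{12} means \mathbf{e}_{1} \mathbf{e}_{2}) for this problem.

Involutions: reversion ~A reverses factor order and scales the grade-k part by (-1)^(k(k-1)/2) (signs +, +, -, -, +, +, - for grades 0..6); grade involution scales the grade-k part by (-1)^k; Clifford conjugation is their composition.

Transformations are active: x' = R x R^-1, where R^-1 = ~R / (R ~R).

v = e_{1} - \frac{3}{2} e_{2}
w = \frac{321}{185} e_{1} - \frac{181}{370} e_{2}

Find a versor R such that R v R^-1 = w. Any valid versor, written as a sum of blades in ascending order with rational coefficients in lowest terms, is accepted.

Take R = v + w = \frac{506}{185} e_{1} - \frac{368}{185} e_{2}. Because q(v) = q(w) = -\frac{13}{4}, conjugation by R sends v exactly to w.
Answer: \frac{506}{185} e_{1} - \frac{368}{185} e_{2}


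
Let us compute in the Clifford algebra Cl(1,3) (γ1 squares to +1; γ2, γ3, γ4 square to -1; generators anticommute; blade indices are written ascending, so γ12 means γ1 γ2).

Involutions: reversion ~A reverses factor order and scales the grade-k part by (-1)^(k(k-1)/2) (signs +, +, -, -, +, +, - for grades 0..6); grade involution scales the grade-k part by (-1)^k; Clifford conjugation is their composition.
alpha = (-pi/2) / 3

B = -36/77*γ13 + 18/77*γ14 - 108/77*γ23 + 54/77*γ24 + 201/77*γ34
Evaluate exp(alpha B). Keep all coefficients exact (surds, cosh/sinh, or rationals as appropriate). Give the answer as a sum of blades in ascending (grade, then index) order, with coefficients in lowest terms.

B^2 term by term: the squares give (-36/77)^2*(γ13)^2 + (18/77)^2*(γ14)^2 + (-108/77)^2*(γ23)^2 + (54/77)^2*(γ24)^2 + (201/77)^2*(γ34)^2 = 1296/5929*(+1) + 324/5929*(+1) + 11664/5929*(-1) + 2916/5929*(-1) + 40401/5929*(-1) = -9 (each basis 2-blade squares to minus the product of its generators' squares); cross terms between blades sharing an index anticommute and cancel; the commuting (index-disjoint) pairs give grade-4 terms 2*c*c'*(blade product), which cancel blade by blade — γ1234: 3888/5929 - 3888/5929 = 0 — confirming B is simple. So B^2 = -9.
B^2 = -9 — the negative square puts this in the circular regime; l = 3, alpha*l = -pi/2, so exp(alpha B) = cos(-pi/2) + (sin(-pi/2)/3)*B = 0 + (-1/3)*B.
Answer: 12/77*γ13 - 6/77*γ14 + 36/77*γ23 - 18/77*γ24 - 67/77*γ34


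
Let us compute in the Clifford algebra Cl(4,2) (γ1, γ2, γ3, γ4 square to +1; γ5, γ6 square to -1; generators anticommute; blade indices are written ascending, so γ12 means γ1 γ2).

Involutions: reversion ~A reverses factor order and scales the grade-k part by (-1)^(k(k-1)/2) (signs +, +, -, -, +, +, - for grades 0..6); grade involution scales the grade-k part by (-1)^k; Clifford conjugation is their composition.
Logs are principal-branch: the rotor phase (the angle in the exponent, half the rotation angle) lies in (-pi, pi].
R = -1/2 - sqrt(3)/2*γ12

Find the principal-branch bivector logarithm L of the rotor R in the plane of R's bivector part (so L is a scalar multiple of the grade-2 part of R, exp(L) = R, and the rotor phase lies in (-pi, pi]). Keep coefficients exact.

The scalar part of R is -1/2, which fixes the principal-branch rotor phase; the unit plane is then the bivector part divided by the sine of that phase, and L is that plane scaled by the phase.
Concretely: cos(phase) = -1/2 gives phase = ±2*pi/3, and since phase/sin(phase) is even the sign is immaterial: L = (phase/sin(phase)) * <R>_2 = (4*sqrt(3)*pi/9) * <R>_2.
Answer: -2*pi/3*γ12


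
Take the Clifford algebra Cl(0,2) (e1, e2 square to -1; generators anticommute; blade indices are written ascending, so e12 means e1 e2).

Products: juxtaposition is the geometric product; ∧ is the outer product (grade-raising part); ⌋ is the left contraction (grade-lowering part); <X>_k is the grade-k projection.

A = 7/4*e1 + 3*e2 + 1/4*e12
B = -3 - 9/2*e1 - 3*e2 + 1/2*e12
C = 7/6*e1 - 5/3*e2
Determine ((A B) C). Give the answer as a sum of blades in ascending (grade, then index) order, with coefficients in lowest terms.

step 1: 67/4 - 3*e1 - 11*e2 + 15/2*e12
step 2: -89/6 + 769/24*e1 - 115/6*e2 + 107/6*e12
Answer: -89/6 + 769/24*e1 - 115/6*e2 + 107/6*e12


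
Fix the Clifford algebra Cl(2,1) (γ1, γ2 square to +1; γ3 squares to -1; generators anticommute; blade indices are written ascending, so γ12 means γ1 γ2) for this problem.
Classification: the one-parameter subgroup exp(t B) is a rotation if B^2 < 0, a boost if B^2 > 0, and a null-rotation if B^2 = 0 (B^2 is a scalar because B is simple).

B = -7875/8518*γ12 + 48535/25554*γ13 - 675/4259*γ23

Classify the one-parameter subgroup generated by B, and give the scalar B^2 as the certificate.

B^2 term by term: the squares give (-7875/8518)^2*(γ12)^2 + (48535/25554)^2*(γ13)^2 + (-675/4259)^2*(γ23)^2 = 62015625/72556324*(-1) + 2355646225/653006916*(+1) + 455625/18139081*(+1) = 25/9 (each basis 2-blade squares to minus the product of its generators' squares); cross terms between blades sharing an index anticommute and cancel. So B^2 = 25/9.
Answer: boost, certificate B^2 = 25/9. B^2 = 25/9 is basis-independent, so its sign is the whole story.


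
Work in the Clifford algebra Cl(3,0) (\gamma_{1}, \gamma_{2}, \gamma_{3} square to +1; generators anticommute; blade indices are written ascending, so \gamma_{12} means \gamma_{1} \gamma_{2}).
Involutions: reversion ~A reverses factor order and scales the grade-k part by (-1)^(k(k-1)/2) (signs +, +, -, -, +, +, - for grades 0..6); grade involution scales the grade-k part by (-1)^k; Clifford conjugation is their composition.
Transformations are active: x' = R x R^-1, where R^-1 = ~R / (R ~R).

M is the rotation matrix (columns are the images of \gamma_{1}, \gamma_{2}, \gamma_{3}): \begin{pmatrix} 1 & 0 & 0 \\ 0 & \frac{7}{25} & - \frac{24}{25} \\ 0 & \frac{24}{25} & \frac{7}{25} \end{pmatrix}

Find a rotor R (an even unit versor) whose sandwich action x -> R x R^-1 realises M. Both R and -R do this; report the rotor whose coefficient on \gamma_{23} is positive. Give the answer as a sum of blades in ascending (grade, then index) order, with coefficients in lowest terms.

Method: write R = a + b12*\gamma_{12} + b13*\gamma_{13} + b23*\gamma_{23} with a^2 + b12^2 + b13^2 + b23^2 = 1 (so R^-1 = ~R). Expanding the columns R e_j ~R gives tr M = 4a^2 - 1 and, from the antisymmetric part, M21 - M12 = -4a*b12, M13 - M31 = 4a*b13, M32 - M23 = -4a*b23.
Here tr M = \frac{39}{25}, so a^2 = (1 + tr M)/4 = \frac{16}{25} and a = ±\frac{4}{5}. Taking a = \frac{4}{5}: M21 - M12 = 0, M13 - M31 = 0, M32 - M23 = \frac{48}{25}, giving b12 = 0, b13 = 0, b23 = -\frac{3}{5}, i.e. R = \frac{4}{5} - \frac{3}{5} \gamma_{23}.
Its \gamma_{23} coefficient is negative, so report the other preimage -R.
Answer: -\frac{4}{5} + \frac{3}{5} \gamma_{23}. Key observation: the double cover Spin(3) -> SO(3) sends R and -R to the same matrix (trace \frac{39}{25} here), so the stated sign of the \gamma_{23} coefficient is what selects one sheet.


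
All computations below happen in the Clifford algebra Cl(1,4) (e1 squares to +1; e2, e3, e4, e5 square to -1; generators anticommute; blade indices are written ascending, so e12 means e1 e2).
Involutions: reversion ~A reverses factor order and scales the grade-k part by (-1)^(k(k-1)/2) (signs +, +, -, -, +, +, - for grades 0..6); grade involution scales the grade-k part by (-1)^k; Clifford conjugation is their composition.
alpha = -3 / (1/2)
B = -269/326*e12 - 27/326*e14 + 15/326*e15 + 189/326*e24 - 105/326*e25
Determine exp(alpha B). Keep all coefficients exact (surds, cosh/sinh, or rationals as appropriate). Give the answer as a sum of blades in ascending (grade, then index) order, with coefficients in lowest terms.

B^2 term by term: the squares give (-269/326)^2*(e12)^2 + (-27/326)^2*(e14)^2 + (15/326)^2*(e15)^2 + (189/326)^2*(e24)^2 + (-105/326)^2*(e25)^2 = 72361/106276*(+1) + 729/106276*(+1) + 225/106276*(+1) + 35721/106276*(-1) + 11025/106276*(-1) = 1/4 (each basis 2-blade squares to minus the product of its generators' squares); cross terms between blades sharing an index anticommute and cancel; the commuting (index-disjoint) pairs give grade-4 terms 2*c*c'*(blade product), which cancel blade by blade — e1245: -2835/53138 + 2835/53138 = 0 — confirming B is simple. So B^2 = 1/4.
B^2 = 1/4 — B^2 > 0, so the exponential closes hyperbolically: l = 1/2, alpha*l = -3, so exp(alpha B) = cosh(-3) + (sinh(-3)/(1/2))*B = cosh(3) + (-2*sinh(3))*B.
Answer: cosh(3) + 269*sinh(3)/163*e12 + 27*sinh(3)/163*e14 - 15*sinh(3)/163*e15 - 189*sinh(3)/163*e24 + 105*sinh(3)/163*e25


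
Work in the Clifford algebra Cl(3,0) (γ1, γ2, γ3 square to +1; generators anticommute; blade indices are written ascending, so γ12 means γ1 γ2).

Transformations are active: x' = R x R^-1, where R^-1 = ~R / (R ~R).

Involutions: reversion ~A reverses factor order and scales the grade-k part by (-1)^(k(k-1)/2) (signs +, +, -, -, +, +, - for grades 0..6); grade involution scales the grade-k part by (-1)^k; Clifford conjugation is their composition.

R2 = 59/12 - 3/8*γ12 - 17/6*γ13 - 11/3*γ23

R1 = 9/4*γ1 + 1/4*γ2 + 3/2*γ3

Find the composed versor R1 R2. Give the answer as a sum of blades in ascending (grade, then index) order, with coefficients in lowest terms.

Distribute over the terms of R1 (each basis-blade product reordered to ascending indices, repeated generators contracted through their squares):
(9/4*γ1) R2 = 177/16*γ1 - 27/32*γ2 - 51/8*γ3 - 33/4*γ123
(1/4*γ2) R2 = 3/32*γ1 + 59/48*γ2 - 11/12*γ3 + 17/24*γ123
(3/2*γ3) R2 = 17/4*γ1 + 11/2*γ2 + 59/8*γ3 - 9/16*γ123
Summing the partial products and collecting blades:
Answer: 493/32*γ1 + 565/96*γ2 + 1/12*γ3 - 389/48*γ123


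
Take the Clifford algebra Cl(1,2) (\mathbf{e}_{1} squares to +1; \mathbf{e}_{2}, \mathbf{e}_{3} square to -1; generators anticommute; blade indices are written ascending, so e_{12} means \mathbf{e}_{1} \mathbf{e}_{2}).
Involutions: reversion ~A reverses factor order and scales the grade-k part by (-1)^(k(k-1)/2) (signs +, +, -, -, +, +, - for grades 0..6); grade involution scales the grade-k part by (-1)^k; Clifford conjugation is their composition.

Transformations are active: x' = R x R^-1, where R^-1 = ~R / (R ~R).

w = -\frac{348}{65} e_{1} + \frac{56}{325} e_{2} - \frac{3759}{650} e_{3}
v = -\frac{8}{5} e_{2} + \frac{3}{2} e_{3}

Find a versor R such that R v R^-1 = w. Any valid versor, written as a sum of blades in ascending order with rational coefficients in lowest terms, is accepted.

Why this works: both vectors square to -\frac{481}{100}, so q(v) = q(w) and R = v + w = -\frac{348}{65} e_{1} - \frac{464}{325} e_{2} - \frac{1392}{325} e_{3} carries v to w — its own direction survives, the complement (v - w)/2 flips.
Answer: -\frac{348}{65} e_{1} - \frac{464}{325} e_{2} - \frac{1392}{325} e_{3}


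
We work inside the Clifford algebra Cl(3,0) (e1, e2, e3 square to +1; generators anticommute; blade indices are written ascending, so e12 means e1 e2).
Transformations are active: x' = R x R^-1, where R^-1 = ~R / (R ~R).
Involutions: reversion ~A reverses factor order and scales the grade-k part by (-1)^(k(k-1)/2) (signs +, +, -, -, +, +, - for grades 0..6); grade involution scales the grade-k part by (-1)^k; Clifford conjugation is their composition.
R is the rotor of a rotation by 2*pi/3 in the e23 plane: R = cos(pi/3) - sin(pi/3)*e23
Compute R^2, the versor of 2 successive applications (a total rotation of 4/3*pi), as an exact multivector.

The rotor phase is half the rotation angle and phases add under composition, so 2 steps in the e23 plane accumulate phase 2*(pi/3) = 2*pi/3: R^2 = cos(2*pi/3) - sin(2*pi/3)*e23.
cos(2*pi/3) = -1/2 and sin(2*pi/3) = sqrt(3)/2, so R^2 = -1/2 - sqrt(3)/2*e23. The net rotation is 4/3*pi; the rotor keeps the half-angle phase exactly.
Answer: -1/2 - sqrt(3)/2*e23


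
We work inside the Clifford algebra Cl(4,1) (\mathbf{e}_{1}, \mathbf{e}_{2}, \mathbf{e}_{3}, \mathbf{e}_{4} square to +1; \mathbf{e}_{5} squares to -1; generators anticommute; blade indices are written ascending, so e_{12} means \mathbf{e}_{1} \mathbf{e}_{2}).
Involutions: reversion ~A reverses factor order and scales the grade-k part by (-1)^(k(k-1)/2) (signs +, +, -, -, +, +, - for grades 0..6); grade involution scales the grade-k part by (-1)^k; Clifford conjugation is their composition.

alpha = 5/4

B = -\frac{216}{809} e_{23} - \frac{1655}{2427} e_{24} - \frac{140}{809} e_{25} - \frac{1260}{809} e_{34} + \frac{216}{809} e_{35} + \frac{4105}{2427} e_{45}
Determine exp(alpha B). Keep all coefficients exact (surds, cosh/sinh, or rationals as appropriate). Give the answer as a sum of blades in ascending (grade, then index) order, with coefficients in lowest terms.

B^2 term by term: the squares give (-\frac{216}{809})^2*(e_{23})^2 + (-\frac{1655}{2427})^2*(e_{24})^2 + (-\frac{140}{809})^2*(e_{25})^2 + (-\frac{1260}{809})^2*(e_{34})^2 + (\frac{216}{809})^2*(e_{35})^2 + (\frac{4105}{2427})^2*(e_{45})^2 = \frac{46656}{654481}*(-1) + \frac{2739025}{5890329}*(-1) + \frac{19600}{654481}*(+1) + \frac{1587600}{654481}*(-1) + \frac{46656}{654481}*(+1) + \frac{16851025}{5890329}*(+1) = 0 (each basis 2-blade squares to minus the product of its generators' squares); cross terms between blades sharing an index anticommute and cancel; the commuting (index-disjoint) pairs give grade-4 terms 2*c*c'*(blade product), which cancel blade by blade — e_{2345}: -\frac{591120}{654481} + \frac{238320}{654481} + \frac{352800}{654481} = 0 — confirming B is simple. So B^2 = 0.
B^2 = 0, hence only two terms survive: exp(alpha B) = 1 + alpha B (parabolic case).
Answer: 1 - \frac{270}{809} e_{23} - \frac{8275}{9708} e_{24} - \frac{175}{809} e_{25} - \frac{1575}{809} e_{34} + \frac{270}{809} e_{35} + \frac{20525}{9708} e_{45}
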